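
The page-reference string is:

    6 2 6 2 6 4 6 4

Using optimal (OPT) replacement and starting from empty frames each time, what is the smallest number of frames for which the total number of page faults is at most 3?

f=1: 8 faults
f=2: 3 faults
f=3: 3 faults
Smallest f with faults ≤ 3 is 2.

2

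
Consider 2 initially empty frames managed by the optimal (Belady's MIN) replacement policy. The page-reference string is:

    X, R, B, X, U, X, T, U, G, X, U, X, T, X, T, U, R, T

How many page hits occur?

X → fault, frames [X]
R → fault, frames [X, R]
B → fault, evict R, frames [X, B]
X → hit
U → fault, evict B, frames [X, U]
X → hit
T → fault, evict X, frames [U, T]
U → hit
G → fault, evict T, frames [U, G]
X → fault, evict G, frames [U, X]
U → hit
X → hit
T → fault, evict U, frames [X, T]
X → hit
T → hit
U → fault, evict X, frames [T, U]
R → fault, evict U, frames [T, R]
T → hit
Hits: 8.

8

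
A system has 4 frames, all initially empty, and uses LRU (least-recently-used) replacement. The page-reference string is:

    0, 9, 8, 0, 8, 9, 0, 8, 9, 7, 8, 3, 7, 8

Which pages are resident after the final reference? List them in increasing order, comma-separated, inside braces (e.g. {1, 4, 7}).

0: fault, frames [0]
9: fault, frames [0, 9]
8: fault, frames [0, 9, 8]
0: hit
8: hit
9: hit
0: hit
8: hit
9: hit
7: fault, frames [0, 8, 9, 7]
8: hit
3: fault, evict 0, frames [9, 7, 8, 3]
7: hit
8: hit

{3, 7, 8, 9}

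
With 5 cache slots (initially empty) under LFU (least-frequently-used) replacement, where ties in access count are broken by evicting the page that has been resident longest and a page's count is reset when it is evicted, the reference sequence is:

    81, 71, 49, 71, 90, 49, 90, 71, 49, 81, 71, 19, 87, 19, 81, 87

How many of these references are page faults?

81 -> fault, frames [81]
71 -> fault, frames [81, 71]
49 -> fault, frames [81, 71, 49]
71 -> hit
90 -> fault, frames [81, 71, 49, 90]
49 -> hit
90 -> hit
71 -> hit
49 -> hit
81 -> hit
71 -> hit
19 -> fault, frames [81, 71, 49, 90, 19]
87 -> fault, evict 19, frames [81, 71, 49, 90, 87]
19 -> fault, evict 87, frames [81, 71, 49, 90, 19]
81 -> hit
87 -> fault, evict 19, frames [81, 71, 49, 90, 87]
Page faults: 8.

8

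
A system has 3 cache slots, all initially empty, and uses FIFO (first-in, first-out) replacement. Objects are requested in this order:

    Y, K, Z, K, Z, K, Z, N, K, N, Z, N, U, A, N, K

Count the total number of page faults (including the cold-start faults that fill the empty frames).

Y → miss, frames [Y]
K → miss, frames [Y, K]
Z → miss, frames [Y, K, Z]
K → hit
Z → hit
K → hit
Z → hit
N → miss, evict Y, frames [K, Z, N]
K → hit
N → hit
Z → hit
N → hit
U → miss, evict K, frames [Z, N, U]
A → miss, evict Z, frames [N, U, A]
N → hit
K → miss, evict N, frames [U, A, K]
Page faults: 7.

7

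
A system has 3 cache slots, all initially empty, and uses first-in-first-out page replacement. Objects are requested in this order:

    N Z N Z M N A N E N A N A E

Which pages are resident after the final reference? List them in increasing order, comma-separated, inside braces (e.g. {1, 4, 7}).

{A, E, N}

N -> miss, frames {N}
Z -> miss, frames {N,Z}
N -> hit
Z -> hit
M -> miss, frames {N,Z,M}
N -> hit
A -> miss, evict N, frames {Z,M,A}
N -> miss, evict Z, frames {M,A,N}
E -> miss, evict M, frames {A,N,E}
N -> hit
A -> hit
N -> hit
A -> hit
E -> hit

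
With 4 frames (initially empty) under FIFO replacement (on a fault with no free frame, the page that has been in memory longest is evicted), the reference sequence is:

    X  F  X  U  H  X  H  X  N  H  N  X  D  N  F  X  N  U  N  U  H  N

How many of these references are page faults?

11

X -> fault, frames [X]
F -> fault, frames [X, F]
X -> hit
U -> fault, frames [X, F, U]
H -> fault, frames [X, F, U, H]
X -> hit
H -> hit
X -> hit
N -> fault, evict X, frames [F, U, H, N]
H -> hit
N -> hit
X -> fault, evict F, frames [U, H, N, X]
D -> fault, evict U, frames [H, N, X, D]
N -> hit
F -> fault, evict H, frames [N, X, D, F]
X -> hit
N -> hit
U -> fault, evict N, frames [X, D, F, U]
N -> fault, evict X, frames [D, F, U, N]
U -> hit
H -> fault, evict D, frames [F, U, N, H]
N -> hit
Page faults: 11.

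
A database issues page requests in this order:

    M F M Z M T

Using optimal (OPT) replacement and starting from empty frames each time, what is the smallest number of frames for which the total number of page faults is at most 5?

f=1: 6 faults
f=2: 4 faults
f=3: 4 faults
f=4: 4 faults
Smallest f with faults ≤ 5 is 2.

2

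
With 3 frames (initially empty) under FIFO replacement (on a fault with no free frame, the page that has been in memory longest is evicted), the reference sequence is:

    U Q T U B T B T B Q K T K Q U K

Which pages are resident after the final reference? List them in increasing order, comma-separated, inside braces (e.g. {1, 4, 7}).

{K, Q, U}

U: miss, frames {U}
Q: miss, frames {U,Q}
T: miss, frames {U,Q,T}
U: hit
B: miss, evict U, frames {Q,T,B}
T: hit
B: hit
T: hit
B: hit
Q: hit
K: miss, evict Q, frames {T,B,K}
T: hit
K: hit
Q: miss, evict T, frames {B,K,Q}
U: miss, evict B, frames {K,Q,U}
K: hit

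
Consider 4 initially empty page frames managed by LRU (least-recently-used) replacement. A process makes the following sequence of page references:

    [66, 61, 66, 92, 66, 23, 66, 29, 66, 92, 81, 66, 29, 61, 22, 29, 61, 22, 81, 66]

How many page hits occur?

10

66: fault, frames {66}
61: fault, frames {66,61}
66: hit
92: fault, frames {61,66,92}
66: hit
23: fault, frames {61,92,66,23}
66: hit
29: fault, evict 61, frames {92,23,66,29}
66: hit
92: hit
81: fault, evict 23, frames {29,66,92,81}
66: hit
29: hit
61: fault, evict 92, frames {81,66,29,61}
22: fault, evict 81, frames {66,29,61,22}
29: hit
61: hit
22: hit
81: fault, evict 66, frames {29,61,22,81}
66: fault, evict 29, frames {61,22,81,66}
Hits: 10.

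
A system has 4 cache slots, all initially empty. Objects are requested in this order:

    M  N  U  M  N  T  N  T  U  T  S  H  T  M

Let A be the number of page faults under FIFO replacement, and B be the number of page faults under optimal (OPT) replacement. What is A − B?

Under FIFO: F F F . . F . . . . F F . F → 7 faults.
Under OPT: F F F . . F . . . . F F . . → 6 faults.
A − B = 7 − 6 = 1.

1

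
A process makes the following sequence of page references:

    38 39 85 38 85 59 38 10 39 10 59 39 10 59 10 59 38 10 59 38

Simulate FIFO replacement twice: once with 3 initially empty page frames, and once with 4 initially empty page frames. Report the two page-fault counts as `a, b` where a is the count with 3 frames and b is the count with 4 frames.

3 frames: F F F . . F F F F . F . . . . . F F . . → 10 faults.
4 frames: F F F . . F . F . . . . . . . . F . . . → 6 faults.
6 < 10: adding a frame reduced faults, as is typical.

10, 6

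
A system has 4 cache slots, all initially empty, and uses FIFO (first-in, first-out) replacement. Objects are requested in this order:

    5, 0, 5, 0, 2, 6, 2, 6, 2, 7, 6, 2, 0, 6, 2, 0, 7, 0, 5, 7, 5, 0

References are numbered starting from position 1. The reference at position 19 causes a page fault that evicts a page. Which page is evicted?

pos 1: 5 -> miss, frames {5}
pos 2: 0 -> miss, frames {5,0}
pos 3: 5 -> hit
pos 4: 0 -> hit
pos 5: 2 -> miss, frames {5,0,2}
pos 6: 6 -> miss, frames {5,0,2,6}
pos 7: 2 -> hit
pos 8: 6 -> hit
pos 9: 2 -> hit
pos 10: 7 -> miss, evict 5, frames {0,2,6,7}
pos 11: 6 -> hit
pos 12: 2 -> hit
pos 13: 0 -> hit
pos 14: 6 -> hit
pos 15: 2 -> hit
pos 16: 0 -> hit
pos 17: 7 -> hit
pos 18: 0 -> hit
pos 19: 5 -> miss, evict 0, frames {2,6,7,5}
At position 19, page 0 is evicted.

0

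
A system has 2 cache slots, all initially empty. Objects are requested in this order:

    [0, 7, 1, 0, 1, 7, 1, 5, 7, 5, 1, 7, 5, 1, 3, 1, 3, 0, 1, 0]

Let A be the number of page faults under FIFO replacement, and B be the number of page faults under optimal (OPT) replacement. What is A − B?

4

Under FIFO: F F F F . F F F F . F . F . F F . F . . → 13 faults.
Under OPT: F F F . . F . F . . F . F . F . . F . . → 9 faults.
A − B = 13 − 9 = 4.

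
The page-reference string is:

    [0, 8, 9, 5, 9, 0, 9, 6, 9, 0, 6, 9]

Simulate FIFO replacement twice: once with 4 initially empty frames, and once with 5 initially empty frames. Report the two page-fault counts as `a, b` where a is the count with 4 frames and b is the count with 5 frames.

4 frames: F F F F . . . F . F . . → 6 faults.
5 frames: F F F F . . . F . . . . → 5 faults.
5 < 6: adding a frame reduced faults, as is typical.

6, 5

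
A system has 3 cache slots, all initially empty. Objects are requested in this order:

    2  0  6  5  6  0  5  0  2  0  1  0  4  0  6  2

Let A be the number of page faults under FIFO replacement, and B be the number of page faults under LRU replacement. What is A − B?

Under FIFO: F F F F . . . . F F F . F . F F → 10 faults.
Under LRU: F F F F . . . . F . F . F . F F → 9 faults.
A − B = 10 − 9 = 1.

1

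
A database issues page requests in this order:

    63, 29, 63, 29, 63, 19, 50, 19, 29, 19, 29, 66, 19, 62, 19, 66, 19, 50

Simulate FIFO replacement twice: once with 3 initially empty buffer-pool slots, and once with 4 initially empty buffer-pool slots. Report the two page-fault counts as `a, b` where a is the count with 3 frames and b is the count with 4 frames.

8, 6

3 frames: F F . . . F F . . . . F . F F . . F → 8 faults.
4 frames: F F . . . F F . . . . F . F . . . . → 6 faults.
6 < 8: adding a frame reduced faults, as is typical.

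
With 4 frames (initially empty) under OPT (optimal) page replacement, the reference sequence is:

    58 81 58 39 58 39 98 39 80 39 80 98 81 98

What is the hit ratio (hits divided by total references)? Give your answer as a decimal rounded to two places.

58: fault, frames (58)
81: fault, frames (58 81)
58: hit
39: fault, frames (58 81 39)
58: hit
39: hit
98: fault, frames (58 81 39 98)
39: hit
80: fault, evict 58, frames (81 39 98 80)
39: hit
80: hit
98: hit
81: hit
98: hit
Hits: 9 of 14 references → 9/14 = 0.6429.

0.64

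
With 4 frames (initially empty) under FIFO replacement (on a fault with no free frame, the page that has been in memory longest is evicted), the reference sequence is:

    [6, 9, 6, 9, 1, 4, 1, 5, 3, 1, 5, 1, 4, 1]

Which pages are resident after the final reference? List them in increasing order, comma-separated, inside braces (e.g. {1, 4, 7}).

6 → fault, frames [6]
9 → fault, frames [6, 9]
6 → hit
9 → hit
1 → fault, frames [6, 9, 1]
4 → fault, frames [6, 9, 1, 4]
1 → hit
5 → fault, evict 6, frames [9, 1, 4, 5]
3 → fault, evict 9, frames [1, 4, 5, 3]
1 → hit
5 → hit
1 → hit
4 → hit
1 → hit

{1, 3, 4, 5}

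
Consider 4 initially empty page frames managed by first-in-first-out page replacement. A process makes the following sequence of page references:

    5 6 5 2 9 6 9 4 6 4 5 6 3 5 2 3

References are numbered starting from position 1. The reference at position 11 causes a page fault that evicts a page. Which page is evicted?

6

pos 1: 5 → fault, frames [5]
pos 2: 6 → fault, frames [5, 6]
pos 3: 5 → hit
pos 4: 2 → fault, frames [5, 6, 2]
pos 5: 9 → fault, frames [5, 6, 2, 9]
pos 6: 6 → hit
pos 7: 9 → hit
pos 8: 4 → fault, evict 5, frames [6, 2, 9, 4]
pos 9: 6 → hit
pos 10: 4 → hit
pos 11: 5 → fault, evict 6, frames [2, 9, 4, 5]
At position 11, page 6 is evicted.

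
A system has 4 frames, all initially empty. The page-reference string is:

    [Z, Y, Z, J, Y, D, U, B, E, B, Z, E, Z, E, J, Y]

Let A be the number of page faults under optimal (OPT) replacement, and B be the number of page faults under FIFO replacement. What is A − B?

Under OPT: F F . F . F F F F . . . . . . F → 8 faults.
Under FIFO: F F . F . F F F F . F . . . F F → 10 faults.
A − B = 8 − 10 = -2.

-2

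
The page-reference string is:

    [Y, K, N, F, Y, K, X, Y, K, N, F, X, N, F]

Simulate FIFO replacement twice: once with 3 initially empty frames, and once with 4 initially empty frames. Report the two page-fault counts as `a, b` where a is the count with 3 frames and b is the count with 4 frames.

3 frames: F F F F F F F . . F F . . . → 9 faults.
4 frames: F F F F . . F F F F F F . . → 10 faults.
10 > 9: adding a frame increased faults — Belady's anomaly.

9, 10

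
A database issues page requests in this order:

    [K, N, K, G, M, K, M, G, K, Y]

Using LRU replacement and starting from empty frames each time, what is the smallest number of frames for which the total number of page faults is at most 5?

f=1: 10 faults
f=2: 8 faults
f=3: 5 faults
f=4: 5 faults
f=5: 5 faults
Smallest f with faults ≤ 5 is 3.

3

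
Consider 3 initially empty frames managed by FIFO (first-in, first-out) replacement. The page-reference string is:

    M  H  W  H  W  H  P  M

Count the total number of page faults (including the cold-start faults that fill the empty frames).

M → fault, frames [M]
H → fault, frames [M, H]
W → fault, frames [M, H, W]
H → hit
W → hit
H → hit
P → fault, evict M, frames [H, W, P]
M → fault, evict H, frames [W, P, M]
Page faults: 5.

5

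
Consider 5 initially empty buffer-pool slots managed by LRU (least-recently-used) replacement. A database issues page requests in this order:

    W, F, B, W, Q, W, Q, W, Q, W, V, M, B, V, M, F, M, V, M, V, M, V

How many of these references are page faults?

W → miss, frames (W)
F → miss, frames (W F)
B → miss, frames (W F B)
W → hit
Q → miss, frames (F B W Q)
W → hit
Q → hit
W → hit
Q → hit
W → hit
V → miss, frames (F B Q W V)
M → miss, evict F, frames (B Q W V M)
B → hit
V → hit
M → hit
F → miss, evict Q, frames (W B V M F)
M → hit
V → hit
M → hit
V → hit
M → hit
V → hit
Page faults: 7.

7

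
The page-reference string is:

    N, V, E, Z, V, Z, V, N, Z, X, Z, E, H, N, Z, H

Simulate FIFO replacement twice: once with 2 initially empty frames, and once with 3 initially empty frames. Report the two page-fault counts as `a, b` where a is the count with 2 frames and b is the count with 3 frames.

2 frames: F F F F F . . F F F . F F F F F → 13 faults.
3 frames: F F F F . . . F . F . F F F F . → 10 faults.
10 < 13: adding a frame reduced faults, as is typical.

13, 10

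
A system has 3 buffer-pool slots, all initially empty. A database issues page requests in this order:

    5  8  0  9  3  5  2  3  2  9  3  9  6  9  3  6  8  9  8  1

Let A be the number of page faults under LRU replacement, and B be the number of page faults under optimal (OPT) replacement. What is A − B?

Under LRU: F F F F F F F . . F . . F . . . F F . F → 12 faults.
Under OPT: F F F F F . F . . . . . F . . . F . . F → 9 faults.
A − B = 12 − 9 = 3.

3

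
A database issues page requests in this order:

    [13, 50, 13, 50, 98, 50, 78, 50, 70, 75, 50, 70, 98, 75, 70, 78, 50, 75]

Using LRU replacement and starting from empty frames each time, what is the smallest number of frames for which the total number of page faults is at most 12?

3

f=1: 18 faults
f=2: 14 faults
f=3: 11 faults
f=4: 9 faults
f=5: 6 faults
f=6: 6 faults
Smallest f with faults ≤ 12 is 3.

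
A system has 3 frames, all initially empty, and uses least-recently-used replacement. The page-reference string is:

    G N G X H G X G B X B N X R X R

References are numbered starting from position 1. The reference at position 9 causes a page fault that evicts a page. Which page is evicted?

pos 1: G: fault, frames (G)
pos 2: N: fault, frames (G N)
pos 3: G: hit
pos 4: X: fault, frames (N G X)
pos 5: H: fault, evict N, frames (G X H)
pos 6: G: hit
pos 7: X: hit
pos 8: G: hit
pos 9: B: fault, evict H, frames (X G B)
At position 9, page H is evicted.

H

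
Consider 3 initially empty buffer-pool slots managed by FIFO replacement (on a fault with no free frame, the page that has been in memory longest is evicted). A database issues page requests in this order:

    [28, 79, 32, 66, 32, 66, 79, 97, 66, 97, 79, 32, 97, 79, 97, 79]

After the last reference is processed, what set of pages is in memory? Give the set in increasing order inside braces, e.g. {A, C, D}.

{32, 79, 97}

28: miss, frames (28)
79: miss, frames (28 79)
32: miss, frames (28 79 32)
66: miss, evict 28, frames (79 32 66)
32: hit
66: hit
79: hit
97: miss, evict 79, frames (32 66 97)
66: hit
97: hit
79: miss, evict 32, frames (66 97 79)
32: miss, evict 66, frames (97 79 32)
97: hit
79: hit
97: hit
79: hit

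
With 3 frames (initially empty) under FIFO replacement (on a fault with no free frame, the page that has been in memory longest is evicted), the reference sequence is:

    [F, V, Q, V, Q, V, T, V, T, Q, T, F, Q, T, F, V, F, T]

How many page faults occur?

F: miss, frames [F]
V: miss, frames [F, V]
Q: miss, frames [F, V, Q]
V: hit
Q: hit
V: hit
T: miss, evict F, frames [V, Q, T]
V: hit
T: hit
Q: hit
T: hit
F: miss, evict V, frames [Q, T, F]
Q: hit
T: hit
F: hit
V: miss, evict Q, frames [T, F, V]
F: hit
T: hit
Page faults: 6.

6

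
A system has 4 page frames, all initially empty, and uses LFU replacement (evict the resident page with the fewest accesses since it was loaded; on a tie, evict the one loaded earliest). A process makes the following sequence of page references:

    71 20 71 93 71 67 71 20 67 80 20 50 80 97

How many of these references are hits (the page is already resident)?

6

71 -> miss, frames {71}
20 -> miss, frames {71,20}
71 -> hit
93 -> miss, frames {71,20,93}
71 -> hit
67 -> miss, frames {71,20,93,67}
71 -> hit
20 -> hit
67 -> hit
80 -> miss, evict 93, frames {71,20,67,80}
20 -> hit
50 -> miss, evict 80, frames {71,20,67,50}
80 -> miss, evict 50, frames {71,20,67,80}
97 -> miss, evict 80, frames {71,20,67,97}
Hits: 6.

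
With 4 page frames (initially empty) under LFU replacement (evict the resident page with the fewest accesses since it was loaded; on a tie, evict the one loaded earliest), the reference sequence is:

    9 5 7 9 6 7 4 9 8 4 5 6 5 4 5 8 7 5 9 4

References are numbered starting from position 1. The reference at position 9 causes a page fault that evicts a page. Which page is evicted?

6

pos 1: 9 -> fault, frames (9)
pos 2: 5 -> fault, frames (9 5)
pos 3: 7 -> fault, frames (9 5 7)
pos 4: 9 -> hit
pos 5: 6 -> fault, frames (9 5 7 6)
pos 6: 7 -> hit
pos 7: 4 -> fault, evict 5, frames (9 7 6 4)
pos 8: 9 -> hit
pos 9: 8 -> fault, evict 6, frames (9 7 4 8)
At position 9, page 6 is evicted.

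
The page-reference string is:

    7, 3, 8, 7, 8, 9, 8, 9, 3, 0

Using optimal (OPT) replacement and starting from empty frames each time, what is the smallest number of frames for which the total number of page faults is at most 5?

3

f=1: 10 faults
f=2: 6 faults
f=3: 5 faults
f=4: 5 faults
f=5: 5 faults
Smallest f with faults ≤ 5 is 3.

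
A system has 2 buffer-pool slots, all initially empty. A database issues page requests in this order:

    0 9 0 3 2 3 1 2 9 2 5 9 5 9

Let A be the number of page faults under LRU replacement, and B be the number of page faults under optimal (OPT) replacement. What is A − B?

2

Under LRU: F F . F F . F F F . F F . . → 9 faults.
Under OPT: F F . F F . F . F . F . . . → 7 faults.
A − B = 9 − 7 = 2.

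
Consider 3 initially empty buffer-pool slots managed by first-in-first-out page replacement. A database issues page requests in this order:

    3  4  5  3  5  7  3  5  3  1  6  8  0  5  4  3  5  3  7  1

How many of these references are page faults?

14

3: fault, frames [3]
4: fault, frames [3, 4]
5: fault, frames [3, 4, 5]
3: hit
5: hit
7: fault, evict 3, frames [4, 5, 7]
3: fault, evict 4, frames [5, 7, 3]
5: hit
3: hit
1: fault, evict 5, frames [7, 3, 1]
6: fault, evict 7, frames [3, 1, 6]
8: fault, evict 3, frames [1, 6, 8]
0: fault, evict 1, frames [6, 8, 0]
5: fault, evict 6, frames [8, 0, 5]
4: fault, evict 8, frames [0, 5, 4]
3: fault, evict 0, frames [5, 4, 3]
5: hit
3: hit
7: fault, evict 5, frames [4, 3, 7]
1: fault, evict 4, frames [3, 7, 1]
Page faults: 14.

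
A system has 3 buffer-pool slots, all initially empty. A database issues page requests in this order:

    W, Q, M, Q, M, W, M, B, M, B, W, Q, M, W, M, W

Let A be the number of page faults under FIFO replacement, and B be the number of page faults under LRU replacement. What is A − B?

1

Under FIFO: F F F . . . . F . . F F F . . . → 7 faults.
Under LRU: F F F . . . . F . . . F F . . . → 6 faults.
A − B = 7 − 6 = 1.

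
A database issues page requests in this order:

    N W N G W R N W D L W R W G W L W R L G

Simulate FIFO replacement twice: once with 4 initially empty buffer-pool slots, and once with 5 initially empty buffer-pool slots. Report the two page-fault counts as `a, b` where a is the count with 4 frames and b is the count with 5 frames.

4 frames: F F . F . F . . F F F . . F . . . F . . → 9 faults.
5 frames: F F . F . F . . F F . . . . . . . . . . → 6 faults.
6 < 9: adding a frame reduced faults, as is typical.

9, 6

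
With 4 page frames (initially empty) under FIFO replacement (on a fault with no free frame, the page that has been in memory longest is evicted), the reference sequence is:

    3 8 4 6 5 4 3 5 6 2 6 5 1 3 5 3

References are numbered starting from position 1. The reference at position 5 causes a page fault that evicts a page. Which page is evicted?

3

pos 1: 3 → miss, frames [3]
pos 2: 8 → miss, frames [3, 8]
pos 3: 4 → miss, frames [3, 8, 4]
pos 4: 6 → miss, frames [3, 8, 4, 6]
pos 5: 5 → miss, evict 3, frames [8, 4, 6, 5]
At position 5, page 3 is evicted.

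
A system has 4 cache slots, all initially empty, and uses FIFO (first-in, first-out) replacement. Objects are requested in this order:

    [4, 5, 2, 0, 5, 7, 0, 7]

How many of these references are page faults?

5

4 → fault, frames {4}
5 → fault, frames {4,5}
2 → fault, frames {4,5,2}
0 → fault, frames {4,5,2,0}
5 → hit
7 → fault, evict 4, frames {5,2,0,7}
0 → hit
7 → hit
Page faults: 5.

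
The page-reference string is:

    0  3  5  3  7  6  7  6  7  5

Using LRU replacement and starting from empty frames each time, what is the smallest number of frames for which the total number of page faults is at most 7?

f=1: 10 faults
f=2: 6 faults
f=3: 6 faults
f=4: 5 faults
f=5: 5 faults
Smallest f with faults ≤ 7 is 2.

2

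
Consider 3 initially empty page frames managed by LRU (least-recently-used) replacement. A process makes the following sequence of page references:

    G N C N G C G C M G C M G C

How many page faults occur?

4

G: fault, frames [G]
N: fault, frames [G, N]
C: fault, frames [G, N, C]
N: hit
G: hit
C: hit
G: hit
C: hit
M: fault, evict N, frames [G, C, M]
G: hit
C: hit
M: hit
G: hit
C: hit
Page faults: 4.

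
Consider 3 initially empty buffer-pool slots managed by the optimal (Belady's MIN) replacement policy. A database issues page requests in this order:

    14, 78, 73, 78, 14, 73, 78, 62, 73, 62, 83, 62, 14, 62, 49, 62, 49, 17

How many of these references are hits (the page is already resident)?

11

14: fault, frames {14}
78: fault, frames {14,78}
73: fault, frames {14,78,73}
78: hit
14: hit
73: hit
78: hit
62: fault, evict 78, frames {14,73,62}
73: hit
62: hit
83: fault, evict 73, frames {14,62,83}
62: hit
14: hit
62: hit
49: fault, evict 83, frames {14,62,49}
62: hit
49: hit
17: fault, evict 49, frames {14,62,17}
Hits: 11.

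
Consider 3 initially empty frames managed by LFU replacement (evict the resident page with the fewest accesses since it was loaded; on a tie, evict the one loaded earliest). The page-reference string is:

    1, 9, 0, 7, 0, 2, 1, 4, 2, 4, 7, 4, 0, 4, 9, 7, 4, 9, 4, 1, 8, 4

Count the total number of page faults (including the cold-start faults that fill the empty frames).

1 → miss, frames {1}
9 → miss, frames {1,9}
0 → miss, frames {1,9,0}
7 → miss, evict 1, frames {9,0,7}
0 → hit
2 → miss, evict 9, frames {0,7,2}
1 → miss, evict 7, frames {0,2,1}
4 → miss, evict 2, frames {0,1,4}
2 → miss, evict 1, frames {0,4,2}
4 → hit
7 → miss, evict 2, frames {0,4,7}
4 → hit
0 → hit
4 → hit
9 → miss, evict 7, frames {0,4,9}
7 → miss, evict 9, frames {0,4,7}
4 → hit
9 → miss, evict 7, frames {0,4,9}
4 → hit
1 → miss, evict 9, frames {0,4,1}
8 → miss, evict 1, frames {0,4,8}
4 → hit
Page faults: 14.

14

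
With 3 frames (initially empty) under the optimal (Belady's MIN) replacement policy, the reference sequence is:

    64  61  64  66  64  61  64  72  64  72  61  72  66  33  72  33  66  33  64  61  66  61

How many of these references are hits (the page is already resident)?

64: fault, frames [64]
61: fault, frames [64, 61]
64: hit
66: fault, frames [64, 61, 66]
64: hit
61: hit
64: hit
72: fault, evict 66, frames [64, 61, 72]
64: hit
72: hit
61: hit
72: hit
66: fault, evict 61, frames [64, 72, 66]
33: fault, evict 64, frames [72, 66, 33]
72: hit
33: hit
66: hit
33: hit
64: fault, evict 33, frames [72, 66, 64]
61: fault, evict 64, frames [72, 66, 61]
66: hit
61: hit
Hits: 14.

14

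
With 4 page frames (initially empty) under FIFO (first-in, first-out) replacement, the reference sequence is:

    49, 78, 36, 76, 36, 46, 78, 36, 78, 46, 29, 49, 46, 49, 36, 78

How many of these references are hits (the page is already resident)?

7

49: fault, frames [49]
78: fault, frames [49, 78]
36: fault, frames [49, 78, 36]
76: fault, frames [49, 78, 36, 76]
36: hit
46: fault, evict 49, frames [78, 36, 76, 46]
78: hit
36: hit
78: hit
46: hit
29: fault, evict 78, frames [36, 76, 46, 29]
49: fault, evict 36, frames [76, 46, 29, 49]
46: hit
49: hit
36: fault, evict 76, frames [46, 29, 49, 36]
78: fault, evict 46, frames [29, 49, 36, 78]
Hits: 7.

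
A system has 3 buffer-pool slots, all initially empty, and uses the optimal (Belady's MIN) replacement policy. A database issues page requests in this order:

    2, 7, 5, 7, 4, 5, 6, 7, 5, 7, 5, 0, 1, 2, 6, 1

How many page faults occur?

8

2 → miss, frames (2)
7 → miss, frames (2 7)
5 → miss, frames (2 7 5)
7 → hit
4 → miss, evict 2, frames (7 5 4)
5 → hit
6 → miss, evict 4, frames (7 5 6)
7 → hit
5 → hit
7 → hit
5 → hit
0 → miss, evict 5, frames (7 6 0)
1 → miss, evict 0, frames (7 6 1)
2 → miss, evict 7, frames (6 1 2)
6 → hit
1 → hit
Page faults: 8.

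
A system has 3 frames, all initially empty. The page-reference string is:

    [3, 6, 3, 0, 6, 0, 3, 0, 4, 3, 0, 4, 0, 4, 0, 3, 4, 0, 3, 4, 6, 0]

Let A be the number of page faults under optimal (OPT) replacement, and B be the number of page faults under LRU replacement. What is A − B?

-1

Under OPT: F F . F . . . . F . . . . . . . . . . . F . → 5 faults.
Under LRU: F F . F . . . . F . . . . . . . . . . . F F → 6 faults.
A − B = 5 − 6 = -1.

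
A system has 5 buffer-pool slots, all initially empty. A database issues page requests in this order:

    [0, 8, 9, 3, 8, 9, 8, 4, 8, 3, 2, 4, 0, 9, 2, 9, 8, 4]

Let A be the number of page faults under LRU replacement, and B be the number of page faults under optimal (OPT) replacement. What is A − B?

3

Under LRU: F F F F . . . F . . F . F F . . F . → 9 faults.
Under OPT: F F F F . . . F . . F . . . . . . . → 6 faults.
A − B = 9 − 6 = 3.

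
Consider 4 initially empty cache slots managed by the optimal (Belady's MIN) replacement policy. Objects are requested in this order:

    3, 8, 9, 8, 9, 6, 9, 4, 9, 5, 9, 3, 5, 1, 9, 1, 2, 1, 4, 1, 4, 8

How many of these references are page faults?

9

3 → fault, frames (3)
8 → fault, frames (3 8)
9 → fault, frames (3 8 9)
8 → hit
9 → hit
6 → fault, frames (3 8 9 6)
9 → hit
4 → fault, evict 6, frames (3 8 9 4)
9 → hit
5 → fault, evict 8, frames (3 9 4 5)
9 → hit
3 → hit
5 → hit
1 → fault, evict 5, frames (3 9 4 1)
9 → hit
1 → hit
2 → fault, evict 9, frames (3 4 1 2)
1 → hit
4 → hit
1 → hit
4 → hit
8 → fault, evict 2, frames (3 4 1 8)
Page faults: 9.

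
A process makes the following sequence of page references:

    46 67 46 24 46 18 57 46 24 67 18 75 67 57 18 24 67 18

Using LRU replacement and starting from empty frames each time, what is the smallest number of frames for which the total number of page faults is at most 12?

4

f=1: 18 faults
f=2: 16 faults
f=3: 13 faults
f=4: 10 faults
f=5: 7 faults
f=6: 6 faults
Smallest f with faults ≤ 12 is 4.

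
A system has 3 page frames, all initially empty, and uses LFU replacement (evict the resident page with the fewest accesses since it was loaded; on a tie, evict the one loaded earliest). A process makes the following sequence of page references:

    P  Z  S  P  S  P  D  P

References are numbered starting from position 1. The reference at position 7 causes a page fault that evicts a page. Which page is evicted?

Z

pos 1: P → miss, frames (P)
pos 2: Z → miss, frames (P Z)
pos 3: S → miss, frames (P Z S)
pos 4: P → hit
pos 5: S → hit
pos 6: P → hit
pos 7: D → miss, evict Z, frames (P S D)
At position 7, page Z is evicted.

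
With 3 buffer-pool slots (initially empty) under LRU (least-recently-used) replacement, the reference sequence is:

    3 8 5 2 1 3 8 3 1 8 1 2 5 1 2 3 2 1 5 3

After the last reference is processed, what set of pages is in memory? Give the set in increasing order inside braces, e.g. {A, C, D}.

{1, 3, 5}

3 -> miss, frames [3]
8 -> miss, frames [3, 8]
5 -> miss, frames [3, 8, 5]
2 -> miss, evict 3, frames [8, 5, 2]
1 -> miss, evict 8, frames [5, 2, 1]
3 -> miss, evict 5, frames [2, 1, 3]
8 -> miss, evict 2, frames [1, 3, 8]
3 -> hit
1 -> hit
8 -> hit
1 -> hit
2 -> miss, evict 3, frames [8, 1, 2]
5 -> miss, evict 8, frames [1, 2, 5]
1 -> hit
2 -> hit
3 -> miss, evict 5, frames [1, 2, 3]
2 -> hit
1 -> hit
5 -> miss, evict 3, frames [2, 1, 5]
3 -> miss, evict 2, frames [1, 5, 3]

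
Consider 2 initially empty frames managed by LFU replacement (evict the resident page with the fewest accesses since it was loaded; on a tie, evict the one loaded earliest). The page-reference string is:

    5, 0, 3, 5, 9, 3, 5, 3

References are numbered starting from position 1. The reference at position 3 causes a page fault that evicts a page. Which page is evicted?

pos 1: 5 -> fault, frames [5]
pos 2: 0 -> fault, frames [5, 0]
pos 3: 3 -> fault, evict 5, frames [0, 3]
At position 3, page 5 is evicted.

5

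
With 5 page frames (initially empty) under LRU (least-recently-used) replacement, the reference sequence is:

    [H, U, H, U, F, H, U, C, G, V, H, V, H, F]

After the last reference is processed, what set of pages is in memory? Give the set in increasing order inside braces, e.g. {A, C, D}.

H: miss, frames {H}
U: miss, frames {H,U}
H: hit
U: hit
F: miss, frames {H,U,F}
H: hit
U: hit
C: miss, frames {F,H,U,C}
G: miss, frames {F,H,U,C,G}
V: miss, evict F, frames {H,U,C,G,V}
H: hit
V: hit
H: hit
F: miss, evict U, frames {C,G,V,H,F}

{C, F, G, H, V}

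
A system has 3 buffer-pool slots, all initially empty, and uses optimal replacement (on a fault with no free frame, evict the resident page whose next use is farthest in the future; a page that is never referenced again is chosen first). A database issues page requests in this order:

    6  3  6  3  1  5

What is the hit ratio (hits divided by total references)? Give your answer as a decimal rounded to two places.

6 → fault, frames (6)
3 → fault, frames (6 3)
6 → hit
3 → hit
1 → fault, frames (6 3 1)
5 → fault, evict 1, frames (6 3 5)
Hits: 2 of 6 references → 2/6 = 0.3333.

0.33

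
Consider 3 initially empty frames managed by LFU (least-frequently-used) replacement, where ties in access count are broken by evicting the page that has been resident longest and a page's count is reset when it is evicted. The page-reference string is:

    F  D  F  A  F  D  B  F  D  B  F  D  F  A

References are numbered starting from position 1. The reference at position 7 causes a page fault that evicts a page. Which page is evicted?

pos 1: F → fault, frames [F]
pos 2: D → fault, frames [F, D]
pos 3: F → hit
pos 4: A → fault, frames [F, D, A]
pos 5: F → hit
pos 6: D → hit
pos 7: B → fault, evict A, frames [F, D, B]
At position 7, page A is evicted.

A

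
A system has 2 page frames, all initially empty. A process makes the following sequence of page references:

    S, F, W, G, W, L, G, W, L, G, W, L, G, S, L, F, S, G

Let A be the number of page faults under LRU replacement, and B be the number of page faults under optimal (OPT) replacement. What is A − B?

6

Under LRU: F F F F . F F F F F F F F F F F F F → 17 faults.
Under OPT: F F F F . F . F . F . F . F . F . F → 11 faults.
A − B = 17 − 11 = 6.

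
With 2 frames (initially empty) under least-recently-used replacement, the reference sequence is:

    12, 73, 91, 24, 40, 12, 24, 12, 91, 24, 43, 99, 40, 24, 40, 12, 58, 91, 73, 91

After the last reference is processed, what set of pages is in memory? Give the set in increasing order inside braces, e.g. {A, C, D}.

{73, 91}

12 -> fault, frames (12)
73 -> fault, frames (12 73)
91 -> fault, evict 12, frames (73 91)
24 -> fault, evict 73, frames (91 24)
40 -> fault, evict 91, frames (24 40)
12 -> fault, evict 24, frames (40 12)
24 -> fault, evict 40, frames (12 24)
12 -> hit
91 -> fault, evict 24, frames (12 91)
24 -> fault, evict 12, frames (91 24)
43 -> fault, evict 91, frames (24 43)
99 -> fault, evict 24, frames (43 99)
40 -> fault, evict 43, frames (99 40)
24 -> fault, evict 99, frames (40 24)
40 -> hit
12 -> fault, evict 24, frames (40 12)
58 -> fault, evict 40, frames (12 58)
91 -> fault, evict 12, frames (58 91)
73 -> fault, evict 58, frames (91 73)
91 -> hit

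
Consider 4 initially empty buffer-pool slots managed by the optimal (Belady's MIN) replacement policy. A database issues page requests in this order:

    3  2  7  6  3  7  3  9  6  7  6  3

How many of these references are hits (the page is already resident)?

7

3 → fault, frames [3]
2 → fault, frames [3, 2]
7 → fault, frames [3, 2, 7]
6 → fault, frames [3, 2, 7, 6]
3 → hit
7 → hit
3 → hit
9 → fault, evict 2, frames [3, 7, 6, 9]
6 → hit
7 → hit
6 → hit
3 → hit
Hits: 7.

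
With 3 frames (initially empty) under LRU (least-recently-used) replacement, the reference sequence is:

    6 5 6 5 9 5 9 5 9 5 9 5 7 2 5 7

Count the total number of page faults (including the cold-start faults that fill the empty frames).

6 → miss, frames {6}
5 → miss, frames {6,5}
6 → hit
5 → hit
9 → miss, frames {6,5,9}
5 → hit
9 → hit
5 → hit
9 → hit
5 → hit
9 → hit
5 → hit
7 → miss, evict 6, frames {9,5,7}
2 → miss, evict 9, frames {5,7,2}
5 → hit
7 → hit
Page faults: 5.

5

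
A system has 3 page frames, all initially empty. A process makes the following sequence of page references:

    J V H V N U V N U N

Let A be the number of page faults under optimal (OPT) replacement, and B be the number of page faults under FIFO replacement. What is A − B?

-1

Under OPT: F F F . F F . . . . → 5 faults.
Under FIFO: F F F . F F F . . . → 6 faults.
A − B = 5 − 6 = -1.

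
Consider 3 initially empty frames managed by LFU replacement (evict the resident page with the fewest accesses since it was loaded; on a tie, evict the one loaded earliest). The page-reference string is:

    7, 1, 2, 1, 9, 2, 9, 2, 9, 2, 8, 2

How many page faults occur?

7 → miss, frames [7]
1 → miss, frames [7, 1]
2 → miss, frames [7, 1, 2]
1 → hit
9 → miss, evict 7, frames [1, 2, 9]
2 → hit
9 → hit
2 → hit
9 → hit
2 → hit
8 → miss, evict 1, frames [2, 9, 8]
2 → hit
Page faults: 5.

5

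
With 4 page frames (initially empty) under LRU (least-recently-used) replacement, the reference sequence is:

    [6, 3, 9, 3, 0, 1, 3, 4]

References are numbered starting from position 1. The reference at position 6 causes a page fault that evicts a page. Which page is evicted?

6

pos 1: 6 → fault, frames (6)
pos 2: 3 → fault, frames (6 3)
pos 3: 9 → fault, frames (6 3 9)
pos 4: 3 → hit
pos 5: 0 → fault, frames (6 9 3 0)
pos 6: 1 → fault, evict 6, frames (9 3 0 1)
At position 6, page 6 is evicted.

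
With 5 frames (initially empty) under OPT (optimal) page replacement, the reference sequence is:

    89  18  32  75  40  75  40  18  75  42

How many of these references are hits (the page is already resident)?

4

89: fault, frames [89]
18: fault, frames [89, 18]
32: fault, frames [89, 18, 32]
75: fault, frames [89, 18, 32, 75]
40: fault, frames [89, 18, 32, 75, 40]
75: hit
40: hit
18: hit
75: hit
42: fault, evict 40, frames [89, 18, 32, 75, 42]
Hits: 4.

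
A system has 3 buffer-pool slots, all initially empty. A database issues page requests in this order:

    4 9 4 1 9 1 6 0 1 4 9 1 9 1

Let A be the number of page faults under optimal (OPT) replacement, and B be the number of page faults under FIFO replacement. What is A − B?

Under OPT: F F . F . . F F . . F . . . → 6 faults.
Under FIFO: F F . F . . F F . F F F . . → 8 faults.
A − B = 6 − 8 = -2.

-2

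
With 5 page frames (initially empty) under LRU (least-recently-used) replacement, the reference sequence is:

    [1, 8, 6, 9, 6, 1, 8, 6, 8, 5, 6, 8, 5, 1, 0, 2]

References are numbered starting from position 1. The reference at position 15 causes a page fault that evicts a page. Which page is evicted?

9

pos 1: 1 → miss, frames [1]
pos 2: 8 → miss, frames [1, 8]
pos 3: 6 → miss, frames [1, 8, 6]
pos 4: 9 → miss, frames [1, 8, 6, 9]
pos 5: 6 → hit
pos 6: 1 → hit
pos 7: 8 → hit
pos 8: 6 → hit
pos 9: 8 → hit
pos 10: 5 → miss, frames [9, 1, 6, 8, 5]
pos 11: 6 → hit
pos 12: 8 → hit
pos 13: 5 → hit
pos 14: 1 → hit
pos 15: 0 → miss, evict 9, frames [6, 8, 5, 1, 0]
At position 15, page 9 is evicted.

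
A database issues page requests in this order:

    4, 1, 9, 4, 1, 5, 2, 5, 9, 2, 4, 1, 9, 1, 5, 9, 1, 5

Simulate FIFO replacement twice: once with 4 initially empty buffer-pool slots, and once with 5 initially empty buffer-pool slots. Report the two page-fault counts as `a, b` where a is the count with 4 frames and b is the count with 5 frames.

4 frames: F F F . . F F . . . F F F . F . . . → 9 faults.
5 frames: F F F . . F F . . . . . . . . . . . → 5 faults.
5 < 9: adding a frame reduced faults, as is typical.

9, 5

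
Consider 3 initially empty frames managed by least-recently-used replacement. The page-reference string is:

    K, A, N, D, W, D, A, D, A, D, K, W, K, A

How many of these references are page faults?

K: miss, frames [K]
A: miss, frames [K, A]
N: miss, frames [K, A, N]
D: miss, evict K, frames [A, N, D]
W: miss, evict A, frames [N, D, W]
D: hit
A: miss, evict N, frames [W, D, A]
D: hit
A: hit
D: hit
K: miss, evict W, frames [A, D, K]
W: miss, evict A, frames [D, K, W]
K: hit
A: miss, evict D, frames [W, K, A]
Page faults: 9.

9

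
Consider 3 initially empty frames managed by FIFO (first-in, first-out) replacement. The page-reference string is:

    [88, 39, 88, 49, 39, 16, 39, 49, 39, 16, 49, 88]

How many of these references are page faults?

5

88: fault, frames [88]
39: fault, frames [88, 39]
88: hit
49: fault, frames [88, 39, 49]
39: hit
16: fault, evict 88, frames [39, 49, 16]
39: hit
49: hit
39: hit
16: hit
49: hit
88: fault, evict 39, frames [49, 16, 88]
Page faults: 5.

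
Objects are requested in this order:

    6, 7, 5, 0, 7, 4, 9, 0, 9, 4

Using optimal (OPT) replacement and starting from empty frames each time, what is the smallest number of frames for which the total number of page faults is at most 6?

f=1: 10 faults
f=2: 7 faults
f=3: 6 faults
f=4: 6 faults
f=5: 6 faults
f=6: 6 faults
Smallest f with faults ≤ 6 is 3.

3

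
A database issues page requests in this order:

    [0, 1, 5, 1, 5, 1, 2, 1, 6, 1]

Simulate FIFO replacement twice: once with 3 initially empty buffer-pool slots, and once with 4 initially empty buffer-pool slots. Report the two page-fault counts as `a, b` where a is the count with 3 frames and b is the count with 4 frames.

3 frames: F F F . . . F . F F → 6 faults.
4 frames: F F F . . . F . F . → 5 faults.
5 < 6: adding a frame reduced faults, as is typical.

6, 5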